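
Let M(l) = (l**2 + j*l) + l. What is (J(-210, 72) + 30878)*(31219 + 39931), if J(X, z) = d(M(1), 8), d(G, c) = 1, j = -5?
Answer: 2197040850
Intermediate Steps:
M(l) = l**2 - 4*l (M(l) = (l**2 - 5*l) + l = l**2 - 4*l)
J(X, z) = 1
(J(-210, 72) + 30878)*(31219 + 39931) = (1 + 30878)*(31219 + 39931) = 30879*71150 = 2197040850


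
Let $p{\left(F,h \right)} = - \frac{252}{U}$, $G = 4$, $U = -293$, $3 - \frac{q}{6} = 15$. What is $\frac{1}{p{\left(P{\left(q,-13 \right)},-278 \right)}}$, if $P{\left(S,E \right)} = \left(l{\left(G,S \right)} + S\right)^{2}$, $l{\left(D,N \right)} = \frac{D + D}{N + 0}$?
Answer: $\frac{293}{252} \approx 1.1627$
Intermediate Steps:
$q = -72$ ($q = 18 - 90 = -72$)
$l{\left(D,N \right)} = \frac{2 D}{N}$
$P{\left(S,E \right)} = \left(S + \frac{8}{S}\right)^{2}$ ($P{\left(S,E \right)} = \left(2 \cdot 4 \frac{1}{S} + S\right)^{2} = \left(\frac{8}{S} + S\right)^{2} = \left(S + \frac{8}{S}\right)^{2}$)
$p{\left(F,h \right)} = \frac{252}{293}$ ($p{\left(F,h \right)} = - \frac{252}{-293} = \left(-252\right) \left(- \frac{1}{293}\right) = \frac{252}{293}$)
$\frac{1}{p{\left(P{\left(q,-13 \right)},-278 \right)}} = \frac{1}{\frac{252}{293}} = \frac{293}{252}$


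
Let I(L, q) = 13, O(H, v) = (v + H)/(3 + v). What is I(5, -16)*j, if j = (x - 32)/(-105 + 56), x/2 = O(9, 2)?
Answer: 1794/245 ≈ 7.3224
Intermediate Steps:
O(H, v) = (H + v)/(3 + v)
x = 22/5 (x = 2*((9 + 2)/(3 + 2)) = 2*(11/5) = 22/5 ≈ 4.4000)
j = 138/245 (j = (22/5 - 32)/(-105 + 56) = -138/5/(-49) = -138/5*(-1/49) = 138/245 ≈ 0.56326)
I(5, -16)*j = 13*(138/245) = 1794/245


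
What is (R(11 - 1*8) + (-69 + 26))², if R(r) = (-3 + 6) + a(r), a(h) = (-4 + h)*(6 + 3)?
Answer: 2401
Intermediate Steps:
a(h) = -36 + 9*h (a(h) = (-4 + h)*9 = -36 + 9*h)
R(r) = -33 + 9*r (R(r) = (-3 + 6) + (-36 + 9*r) = 3 + (-36 + 9*r) = -33 + 9*r)
(R(11 - 1*8) + (-69 + 26))² = ((-33 + 9*(11 - 1*8)) + (-69 + 26))² = ((-33 + 9*(11 - 8)) - 43)² = ((-33 + 9*3) - 43)² = ((-33 + 27) - 43)² = (-6 - 43)² = (-49)² = 2401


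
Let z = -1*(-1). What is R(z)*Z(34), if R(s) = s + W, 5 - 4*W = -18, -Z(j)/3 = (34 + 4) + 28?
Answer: -2673/2 ≈ -1336.5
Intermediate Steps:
Z(j) = -198 (Z(j) = -3*((34 + 4) + 28) = -3*(38 + 28) = -3*66 = -198)
W = 23/4 (W = 5/4 - 1/4*(-18) = 5/4 + 9/2 = 23/4 ≈ 5.7500)
z = 1
R(s) = 23/4 + s (R(s) = s + 23/4 = 23/4 + s)
R(z)*Z(34) = (23/4 + 1)*(-198) = (27/4)*(-198) = -2673/2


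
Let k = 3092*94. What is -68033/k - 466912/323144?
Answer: -19711436841/11740144664 ≈ -1.6790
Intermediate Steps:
k = 290648
-68033/k - 466912/323144 = -68033/290648 - 466912/323144 = -68033*1/290648 - 466912*1/323144 = -68033/290648 - 58364/40393 = -19711436841/11740144664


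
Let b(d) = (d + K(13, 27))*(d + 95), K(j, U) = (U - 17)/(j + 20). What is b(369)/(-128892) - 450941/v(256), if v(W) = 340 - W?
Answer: -159876973649/29774052 ≈ -5369.7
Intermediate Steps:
K(j, U) = (-17 + U)/(20 + j)
b(d) = (95 + d)*(10/33 + d) (b(d) = (d + (-17 + 27)/(20 + 13))*(d + 95) = (d + 10/33)*(95 + d) = (10/33 + d)*(95 + d) = (95 + d)*(10/33 + d))
b(369)/(-128892) - 450941/v(256) = (950/33 + 369² + (3145/33)*369)/(-128892) - 450941/(340 - 1*256) = (950/33 + 136161 + 386835/11)*(-1/128892) - 450941/(340 - 256) = (5654768/33)*(-1/128892) - 450941/84 = -1413692/1063359 - 450941*1/84 = -1413692/1063359 - 450941/84 = -159876973649/29774052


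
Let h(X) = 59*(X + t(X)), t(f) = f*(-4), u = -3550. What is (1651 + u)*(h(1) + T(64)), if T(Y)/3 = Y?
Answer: -28485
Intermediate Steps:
t(f) = -4*f
T(Y) = 3*Y
h(X) = -177*X (h(X) = 59*(X - 4*X) = 59*(-3*X) = -177*X)
(1651 + u)*(h(1) + T(64)) = (1651 - 3550)*(-177*1 + 3*64) = -1899*(-177 + 192) = -1899*15 = -28485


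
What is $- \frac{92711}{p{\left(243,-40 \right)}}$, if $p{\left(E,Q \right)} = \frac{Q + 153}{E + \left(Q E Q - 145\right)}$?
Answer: $- \frac{36055122478}{113} \approx -3.1907 \cdot 10^{8}$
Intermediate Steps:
$p{\left(E,Q \right)} = \frac{153 + Q}{-145 + E + E Q^{2}}$ ($p{\left(E,Q \right)} = \frac{153 + Q}{E + \left(E Q Q - 145\right)} = \frac{153 + Q}{E + \left(E Q^{2} - 145\right)} = \frac{153 + Q}{E + \left(-145 + E Q^{2}\right)} = \frac{153 + Q}{-145 + E + E Q^{2}}$)
$- \frac{92711}{p{\left(243,-40 \right)}} = - \frac{92711}{\frac{1}{-145 + 243 + 243 \left(-40\right)^{2}} \left(153 - 40\right)} = - \frac{92711}{\frac{1}{-145 + 243 + 243 \cdot 1600} \cdot 113} = - \frac{92711}{\frac{1}{-145 + 243 + 388800} \cdot 113} = - \frac{92711}{\frac{1}{388898} \cdot 113} = - \frac{92711}{\frac{113}{388898}} = \left(-92711\right) \frac{388898}{113} = - \frac{36055122478}{113}$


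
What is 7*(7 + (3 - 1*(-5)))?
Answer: 105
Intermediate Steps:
7*(7 + (3 - 1*(-5))) = 7*(7 + (3 + 5)) = 7*(7 + 8) = 7*15 = 105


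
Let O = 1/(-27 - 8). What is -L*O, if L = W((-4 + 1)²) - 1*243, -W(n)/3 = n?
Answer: -54/7 ≈ -7.7143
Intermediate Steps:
O = -1/35 (O = 1/(-35) = -1/35 ≈ -0.028571)
W(n) = -3*n
L = -270 (L = -3*(-4 + 1)² - 1*243 = -3*(-3)² - 243 = -3*9 - 243 = -27 - 243 = -270)
-L*O = -(-270)*(-1)/35 = -1*54/7 = -54/7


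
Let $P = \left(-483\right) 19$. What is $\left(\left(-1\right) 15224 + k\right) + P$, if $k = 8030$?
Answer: $-16371$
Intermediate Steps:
$P = -9177$
$\left(\left(-1\right) 15224 + k\right) + P = \left(\left(-1\right) 15224 + 8030\right) - 9177 = \left(-15224 + 8030\right) - 9177 = -7194 - 9177 = -16371$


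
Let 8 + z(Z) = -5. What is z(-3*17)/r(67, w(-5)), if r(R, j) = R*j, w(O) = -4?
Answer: 13/268 ≈ 0.048507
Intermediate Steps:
z(Z) = -13 (z(Z) = -8 - 5 = -13)
z(-3*17)/r(67, w(-5)) = -13/(67*(-4)) = -13/(-268) = -13*(-1/268) = 13/268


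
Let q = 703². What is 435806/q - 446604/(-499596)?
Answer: 36536887551/20575403297 ≈ 1.7758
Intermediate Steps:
q = 494209
435806/q - 446604/(-499596) = 435806/494209 - 446604/(-499596) = 435806*(1/494209) - 446604*(-1/499596) = 435806/494209 + 37217/41633 = 36536887551/20575403297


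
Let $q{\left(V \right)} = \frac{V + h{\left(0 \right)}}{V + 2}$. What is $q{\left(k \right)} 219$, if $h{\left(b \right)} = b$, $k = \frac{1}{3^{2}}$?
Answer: $\frac{219}{19} \approx 11.526$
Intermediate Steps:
$k = \frac{1}{9} \approx 0.11111$
$q{\left(V \right)} = \frac{V}{2 + V}$ ($q{\left(V \right)} = \frac{V + 0}{V + 2} = \frac{V}{2 + V}$)
$q{\left(k \right)} 219 = \frac{1}{9 \left(2 + \frac{1}{9}\right)} 219 = \frac{1}{9 \cdot \frac{19}{9}} \cdot 219 = \frac{1}{9} \cdot \frac{9}{19} \cdot 219 = \frac{1}{19} \cdot 219 = \frac{219}{19}$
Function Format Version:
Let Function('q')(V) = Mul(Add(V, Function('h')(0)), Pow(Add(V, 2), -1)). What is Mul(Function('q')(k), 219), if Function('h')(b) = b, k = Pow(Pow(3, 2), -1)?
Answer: Rational(219, 19) ≈ 11.526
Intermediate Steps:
k = Rational(1, 9) (k = Pow(9, -1) = Rational(1, 9) ≈ 0.11111)
Function('q')(V) = Mul(V, Pow(Add(2, V), -1)) (Function('q')(V) = Mul(Add(V, 0), Pow(Add(V, 2), -1)) = Mul(V, Pow(Add(2, V), -1)))
Mul(Function('q')(k), 219) = Mul(Mul(Rational(1, 9), Pow(Add(2, Rational(1, 9)), -1)), 219) = Mul(Mul(Rational(1, 9), Pow(Rational(19, 9), -1)), 219) = Mul(Mul(Rational(1, 9), Rational(9, 19)), 219) = Mul(Rational(1, 19), 219) = Rational(219, 19)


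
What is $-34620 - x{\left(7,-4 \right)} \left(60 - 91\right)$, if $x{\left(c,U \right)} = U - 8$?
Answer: $-34992$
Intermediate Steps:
$x{\left(c,U \right)} = -8 + U$
$-34620 - x{\left(7,-4 \right)} \left(60 - 91\right) = -34620 - \left(-8 - 4\right) \left(60 - 91\right) = -34620 - \left(-12\right) \left(-31\right) = -34620 - 372 = -34992$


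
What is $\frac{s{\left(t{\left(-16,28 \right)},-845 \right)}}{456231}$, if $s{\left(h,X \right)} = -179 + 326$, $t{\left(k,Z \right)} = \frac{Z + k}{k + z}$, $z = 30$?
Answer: $\frac{49}{152077} \approx 0.00032221$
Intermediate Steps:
$t{\left(k,Z \right)} = \frac{Z + k}{30 + k}$ ($t{\left(k,Z \right)} = \frac{Z + k}{k + 30} = \frac{Z + k}{30 + k}$)
$s{\left(h,X \right)} = 147$
$\frac{s{\left(t{\left(-16,28 \right)},-845 \right)}}{456231} = \frac{147}{456231} = 147 \cdot \frac{1}{456231} = \frac{49}{152077}$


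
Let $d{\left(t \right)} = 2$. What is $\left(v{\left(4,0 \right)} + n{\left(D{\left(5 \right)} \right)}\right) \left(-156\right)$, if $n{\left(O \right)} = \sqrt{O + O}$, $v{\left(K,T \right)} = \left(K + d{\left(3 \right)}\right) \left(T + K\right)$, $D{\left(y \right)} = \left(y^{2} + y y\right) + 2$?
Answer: $-3744 - 312 \sqrt{26} \approx -5334.9$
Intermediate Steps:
$D{\left(y \right)} = 2 + 2 y^{2}$ ($D{\left(y \right)} = \left(y^{2} + y^{2}\right) + 2 = 2 y^{2} + 2 = 2 + 2 y^{2}$)
$v{\left(K,T \right)} = \left(2 + K\right) \left(K + T\right)$ ($v{\left(K,T \right)} = \left(K + 2\right) \left(T + K\right) = \left(2 + K\right) \left(K + T\right)$)
$n{\left(O \right)} = \sqrt{2} \sqrt{O}$ ($n{\left(O \right)} = \sqrt{2 O} = \sqrt{2} \sqrt{O}$)
$\left(v{\left(4,0 \right)} + n{\left(D{\left(5 \right)} \right)}\right) \left(-156\right) = \left(\left(4^{2} + 2 \cdot 4 + 2 \cdot 0 + 4 \cdot 0\right) + \sqrt{2} \sqrt{2 + 2 \cdot 5^{2}}\right) \left(-156\right) = \left(\left(16 + 8 + 0 + 0\right) + \sqrt{2} \sqrt{2 + 2 \cdot 25}\right) \left(-156\right) = \left(24 + \sqrt{2} \sqrt{2 + 50}\right) \left(-156\right) = \left(24 + \sqrt{2} \sqrt{52}\right) \left(-156\right) = \left(24 + \sqrt{2} \cdot 2 \sqrt{13}\right) \left(-156\right) = \left(24 + 2 \sqrt{26}\right) \left(-156\right) = -3744 - 312 \sqrt{26}$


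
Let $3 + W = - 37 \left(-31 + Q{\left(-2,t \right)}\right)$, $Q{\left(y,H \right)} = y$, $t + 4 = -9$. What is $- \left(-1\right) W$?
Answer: $1218$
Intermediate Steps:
$t = -13$ ($t = -4 - 9 = -13$)
$W = 1218$ ($W = -3 - 37 \left(-31 - 2\right) = -3 - -1221 = -3 + 1221 = 1218$)
$- \left(-1\right) W = - \left(-1\right) 1218 = \left(-1\right) \left(-1218\right) = 1218$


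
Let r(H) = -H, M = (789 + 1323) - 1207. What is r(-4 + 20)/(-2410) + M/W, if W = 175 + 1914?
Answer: 1107237/2517245 ≈ 0.43986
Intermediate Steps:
M = 905 (M = 2112 - 1207 = 905)
W = 2089
r(-4 + 20)/(-2410) + M/W = -(-4 + 20)/(-2410) + 905/2089 = -1*16*(-1/2410) + 905*(1/2089) = -16*(-1/2410) + 905/2089 = 8/1205 + 905/2089 = 1107237/2517245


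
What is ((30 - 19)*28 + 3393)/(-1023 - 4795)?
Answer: -3701/5818 ≈ -0.63613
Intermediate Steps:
((30 - 19)*28 + 3393)/(-1023 - 4795) = (11*28 + 3393)/(-5818) = (308 + 3393)*(-1/5818) = 3701*(-1/5818) = -3701/5818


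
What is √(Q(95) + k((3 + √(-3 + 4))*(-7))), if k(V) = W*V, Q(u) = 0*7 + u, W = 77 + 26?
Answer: I*√2789 ≈ 52.811*I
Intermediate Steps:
W = 103
Q(u) = u (Q(u) = 0 + u = u)
k(V) = 103*V
√(Q(95) + k((3 + √(-3 + 4))*(-7))) = √(95 + 103*((3 + √(-3 + 4))*(-7))) = √(95 + 103*((3 + √1)*(-7))) = √(95 + 103*((3 + 1)*(-7))) = √(95 + 103*(4*(-7))) = √(95 + 103*(-28)) = √(95 - 2884) = √(-2789) = I*√2789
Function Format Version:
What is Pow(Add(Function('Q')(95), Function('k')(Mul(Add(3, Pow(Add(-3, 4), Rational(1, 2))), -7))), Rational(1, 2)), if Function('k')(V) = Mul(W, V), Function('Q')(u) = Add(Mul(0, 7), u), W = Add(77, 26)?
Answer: Mul(I, Pow(2789, Rational(1, 2))) ≈ Mul(52.811, I)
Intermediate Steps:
W = 103
Function('Q')(u) = u (Function('Q')(u) = Add(0, u) = u)
Function('k')(V) = Mul(103, V)
Pow(Add(Function('Q')(95), Function('k')(Mul(Add(3, Pow(Add(-3, 4), Rational(1, 2))), -7))), Rational(1, 2)) = Pow(Add(95, Mul(103, Mul(Add(3, Pow(Add(-3, 4), Rational(1, 2))), -7))), Rational(1, 2)) = Pow(Add(95, Mul(103, Mul(Add(3, Pow(1, Rational(1, 2))), -7))), Rational(1, 2)) = Pow(Add(95, Mul(103, Mul(Add(3, 1), -7))), Rational(1, 2)) = Pow(Add(95, Mul(103, Mul(4, -7))), Rational(1, 2)) = Pow(Add(95, Mul(103, -28)), Rational(1, 2)) = Pow(Add(95, -2884), Rational(1, 2)) = Pow(-2789, Rational(1, 2)) = Mul(I, Pow(2789, Rational(1, 2)))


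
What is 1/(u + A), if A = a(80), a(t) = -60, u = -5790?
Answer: -1/5850 ≈ -0.00017094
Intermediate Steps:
A = -60
1/(u + A) = 1/(-5790 - 60) = 1/(-5850) = -1/5850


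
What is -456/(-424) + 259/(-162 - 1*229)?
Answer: 8560/20723 ≈ 0.41307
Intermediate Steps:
-456/(-424) + 259/(-162 - 1*229) = -456*(-1/424) + 259/(-162 - 229) = 57/53 + 259/(-391) = 57/53 + 259*(-1/391) = 57/53 - 259/391 = 8560/20723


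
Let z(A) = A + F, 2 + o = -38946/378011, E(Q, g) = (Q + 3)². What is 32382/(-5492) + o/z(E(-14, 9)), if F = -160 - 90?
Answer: -787345534901/133904348574 ≈ -5.8799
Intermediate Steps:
E(Q, g) = (3 + Q)²
F = -250
o = -794968/378011 (o = -2 - 38946/378011 = -794968/378011 ≈ -2.1030)
z(A) = -250 + A (z(A) = A - 250 = -250 + A)
32382/(-5492) + o/z(E(-14, 9)) = 32382/(-5492) - 794968/(378011*(-250 + (3 - 14)²)) = 32382*(-1/5492) - 794968/(378011*(-250 + (-11)²)) = -16191/2746 - 794968/(378011*(-250 + 121)) = -16191/2746 - 794968/378011/(-129) = -16191/2746 - 794968/378011*(-1/129) = -16191/2746 + 794968/48763419 = -787345534901/133904348574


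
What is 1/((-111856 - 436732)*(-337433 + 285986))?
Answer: 1/28223206836 ≈ 3.5432e-11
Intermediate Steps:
1/((-111856 - 436732)*(-337433 + 285986)) = 1/(-548588*(-51447)) = 1/28223206836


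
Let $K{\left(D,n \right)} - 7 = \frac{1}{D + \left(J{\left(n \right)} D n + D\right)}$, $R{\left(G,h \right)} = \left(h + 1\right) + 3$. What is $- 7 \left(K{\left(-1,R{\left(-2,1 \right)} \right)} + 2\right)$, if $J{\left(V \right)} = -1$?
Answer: $- \frac{196}{3} \approx -65.333$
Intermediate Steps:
$R{\left(G,h \right)} = 4 + h$ ($R{\left(G,h \right)} = \left(1 + h\right) + 3 = 4 + h$)
$K{\left(D,n \right)} = 7 + \frac{1}{2 D - D n}$ ($K{\left(D,n \right)} = 7 + \frac{1}{D + \left(- D n + D\right)} = 7 + \frac{1}{D - \left(- D + D n\right)} = 7 + \frac{1}{2 D - D n}$)
$- 7 \left(K{\left(-1,R{\left(-2,1 \right)} \right)} + 2\right) = - 7 \left(\frac{1 + 14 \left(-1\right) - - 7 \left(4 + 1\right)}{\left(-1\right) \left(2 - \left(4 + 1\right)\right)} + 2\right) = - 7 \left(- \frac{1 - 14 - \left(-7\right) 5}{2 - 5} + 2\right) = - 7 \left(- \frac{1 - 14 + 35}{2 - 5} + 2\right) = - 7 \left(\left(-1\right) \frac{1}{-3} \cdot 22 + 2\right) = - 7 \left(\left(-1\right) \left(- \frac{1}{3}\right) 22 + 2\right) = - 7 \left(\frac{22}{3} + 2\right) = \left(-7\right) \frac{28}{3} = - \frac{196}{3}$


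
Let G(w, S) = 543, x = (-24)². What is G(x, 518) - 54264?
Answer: -53721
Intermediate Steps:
x = 576
G(x, 518) - 54264 = 543 - 54264 = -53721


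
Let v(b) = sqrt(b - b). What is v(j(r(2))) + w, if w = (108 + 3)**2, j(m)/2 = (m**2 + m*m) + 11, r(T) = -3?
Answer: 12321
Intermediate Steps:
j(m) = 22 + 4*m**2 (j(m) = 2*((m**2 + m*m) + 11) = 2*((m**2 + m**2) + 11) = 2*(2*m**2 + 11) = 2*(11 + 2*m**2) = 22 + 4*m**2)
w = 12321 (w = 111**2 = 12321)
v(b) = 0 (v(b) = sqrt(0) = 0)
v(j(r(2))) + w = 0 + 12321 = 12321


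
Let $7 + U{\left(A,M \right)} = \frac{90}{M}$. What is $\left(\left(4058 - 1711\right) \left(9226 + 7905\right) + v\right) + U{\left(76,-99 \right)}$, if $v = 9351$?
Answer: $\frac{442373801}{11} \approx 4.0216 \cdot 10^{7}$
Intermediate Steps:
$U{\left(A,M \right)} = -7 + \frac{90}{M}$
$\left(\left(4058 - 1711\right) \left(9226 + 7905\right) + v\right) + U{\left(76,-99 \right)} = \left(\left(4058 - 1711\right) \left(9226 + 7905\right) + 9351\right) - \left(7 - \frac{90}{-99}\right) = \left(2347 \cdot 17131 + 9351\right) + \left(-7 + 90 \left(- \frac{1}{99}\right)\right) = \left(40206457 + 9351\right) - \frac{87}{11} = 40215808 - \frac{87}{11} = \frac{442373801}{11}$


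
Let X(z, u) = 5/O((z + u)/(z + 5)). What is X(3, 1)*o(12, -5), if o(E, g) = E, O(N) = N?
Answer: 120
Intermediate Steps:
X(z, u) = 5*(5 + z)/(u + z) (X(z, u) = 5/(((z + u)/(z + 5))) = 5/(((u + z)/(5 + z))) = 5*((5 + z)/(u + z)) = 5*(5 + z)/(u + z))
X(3, 1)*o(12, -5) = (5*(5 + 3)/(1 + 3))*12 = (5*8/4)*12 = (5*(¼)*8)*12 = 10*12 = 120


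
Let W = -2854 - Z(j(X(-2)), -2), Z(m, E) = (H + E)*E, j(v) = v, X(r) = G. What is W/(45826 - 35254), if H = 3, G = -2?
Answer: -713/2643 ≈ -0.26977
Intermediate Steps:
X(r) = -2
Z(m, E) = E*(3 + E) (Z(m, E) = (3 + E)*E = E*(3 + E))
W = -2852 (W = -2854 - (-2)*(3 - 2) = -2854 - (-2) = -2854 - 1*(-2) = -2854 + 2 = -2852)
W/(45826 - 35254) = -2852/(45826 - 35254) = -2852/10572 = -2852*1/10572 = -713/2643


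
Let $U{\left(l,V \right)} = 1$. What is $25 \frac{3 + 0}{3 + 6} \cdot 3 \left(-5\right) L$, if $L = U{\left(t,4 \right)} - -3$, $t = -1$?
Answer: $-500$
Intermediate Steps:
$L = 4$ ($L = 1 - -3 = 1 + 3 = 4$)
$25 \frac{3 + 0}{3 + 6} \cdot 3 \left(-5\right) L = 25 \frac{3 + 0}{3 + 6} \cdot 3 \left(-5\right) 4 = 25 \cdot \frac{3}{9} \cdot 3 \left(-5\right) 4 = 25 \cdot 3 \cdot \frac{1}{9} \cdot 3 \left(-5\right) 4 = 25 \cdot \frac{1}{3} \cdot 3 \left(-5\right) 4 = 25 \cdot 1 \left(-5\right) 4 = 25 \left(-5\right) 4 = \left(-125\right) 4 = -500$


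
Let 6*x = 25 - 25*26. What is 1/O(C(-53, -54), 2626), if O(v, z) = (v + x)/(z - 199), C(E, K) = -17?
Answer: -14562/727 ≈ -20.030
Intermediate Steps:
x = -625/6 (x = (25 - 25*26)/6 = (25 - 650)/6 = (⅙)*(-625) = -625/6 ≈ -104.17)
O(v, z) = (-625/6 + v)/(-199 + z) (O(v, z) = (v - 625/6)/(z - 199) = (-625/6 + v)/(-199 + z))
1/O(C(-53, -54), 2626) = 1/((-625/6 - 17)/(-199 + 2626)) = 1/(-727/6/2427) = 1/((1/2427)*(-727/6)) = 1/(-727/14562) = -14562/727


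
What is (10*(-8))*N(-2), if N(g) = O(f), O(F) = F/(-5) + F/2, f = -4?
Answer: 96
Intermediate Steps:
O(F) = 3*F/10 (O(F) = F*(-1/5) + F*(1/2) = -F/5 + F/2 = 3*F/10)
N(g) = -6/5 (N(g) = (3/10)*(-4) = -6/5)
(10*(-8))*N(-2) = (10*(-8))*(-6/5) = -80*(-6/5) = 96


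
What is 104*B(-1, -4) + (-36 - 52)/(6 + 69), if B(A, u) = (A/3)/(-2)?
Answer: 404/25 ≈ 16.160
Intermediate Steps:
B(A, u) = -A/6 (B(A, u) = (A*(⅓))*(-½) = (A/3)*(-½) = -A/6)
104*B(-1, -4) + (-36 - 52)/(6 + 69) = 104*(-⅙*(-1)) + (-36 - 52)/(6 + 69) = 104*(⅙) - 88/75 = 52/3 - 88*1/75 = 52/3 - 88/75 = 404/25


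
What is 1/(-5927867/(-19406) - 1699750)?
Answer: -19406/32979420633 ≈ -5.8843e-7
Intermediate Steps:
1/(-5927867/(-19406) - 1699750) = 1/(-5927867*(-1/19406) - 1699750) = 1/(5927867/19406 - 1699750) = 1/(-32979420633/19406) = -19406/32979420633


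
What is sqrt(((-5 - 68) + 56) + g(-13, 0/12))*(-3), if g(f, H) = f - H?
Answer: -3*I*sqrt(30) ≈ -16.432*I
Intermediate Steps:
sqrt(((-5 - 68) + 56) + g(-13, 0/12))*(-3) = sqrt(((-5 - 68) + 56) + (-13 - 0/12))*(-3) = sqrt((-73 + 56) + (-13 - 0/12))*(-3) = sqrt(-17 + (-13 - 1*0))*(-3) = sqrt(-17 + (-13 + 0))*(-3) = sqrt(-17 - 13)*(-3) = sqrt(-30)*(-3) = (I*sqrt(30))*(-3) = -3*I*sqrt(30)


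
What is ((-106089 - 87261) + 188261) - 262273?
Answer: -267362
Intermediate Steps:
((-106089 - 87261) + 188261) - 262273 = (-193350 + 188261) - 262273 = -5089 - 262273 = -267362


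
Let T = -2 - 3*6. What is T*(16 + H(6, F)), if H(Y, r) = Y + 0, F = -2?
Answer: -440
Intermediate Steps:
H(Y, r) = Y
T = -20 (T = -2 - 18 = -20)
T*(16 + H(6, F)) = -20*(16 + 6) = -20*22 = -440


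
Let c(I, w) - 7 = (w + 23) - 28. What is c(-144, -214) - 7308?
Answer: -7520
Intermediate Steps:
c(I, w) = 2 + w (c(I, w) = 7 + ((w + 23) - 28) = 7 + ((23 + w) - 28) = 7 + (-5 + w) = 2 + w)
c(-144, -214) - 7308 = (2 - 214) - 7308 = -212 - 7308 = -7520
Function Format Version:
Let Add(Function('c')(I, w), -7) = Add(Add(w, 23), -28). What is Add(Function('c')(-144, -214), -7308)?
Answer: -7520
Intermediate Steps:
Function('c')(I, w) = Add(2, w) (Function('c')(I, w) = Add(7, Add(Add(w, 23), -28)) = Add(7, Add(Add(23, w), -28)) = Add(7, Add(-5, w)) = Add(2, w))
Add(Function('c')(-144, -214), -7308) = Add(Add(2, -214), -7308) = Add(-212, -7308) = -7520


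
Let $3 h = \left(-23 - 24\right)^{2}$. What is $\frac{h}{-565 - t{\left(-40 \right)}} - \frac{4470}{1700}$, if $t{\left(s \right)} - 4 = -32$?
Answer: $- \frac{1095647}{273870} \approx -4.0006$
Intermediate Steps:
$h = \frac{2209}{3}$ ($h = \frac{\left(-23 - 24\right)^{2}}{3} = \frac{\left(-47\right)^{2}}{3} = \frac{1}{3} \cdot 2209 = \frac{2209}{3} \approx 736.33$)
$t{\left(s \right)} = -28$ ($t{\left(s \right)} = 4 - 32 = -28$)
$\frac{h}{-565 - t{\left(-40 \right)}} - \frac{4470}{1700} = \frac{2209}{3 \left(-565 - -28\right)} - \frac{4470}{1700} = \frac{2209}{3 \left(-565 + 28\right)} - \frac{447}{170} = \frac{2209}{3 \left(-537\right)} - \frac{447}{170} = \frac{2209}{3} \left(- \frac{1}{537}\right) - \frac{447}{170} = - \frac{2209}{1611} - \frac{447}{170} = - \frac{1095647}{273870}$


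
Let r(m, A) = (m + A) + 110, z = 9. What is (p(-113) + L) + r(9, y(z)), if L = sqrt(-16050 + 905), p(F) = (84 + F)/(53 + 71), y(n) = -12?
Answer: 13239/124 + I*sqrt(15145) ≈ 106.77 + 123.07*I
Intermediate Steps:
p(F) = 21/31 + F/124 (p(F) = (84 + F)/124 = (84 + F)*(1/124) = 21/31 + F/124)
r(m, A) = 110 + A + m (r(m, A) = (A + m) + 110 = 110 + A + m)
L = I*sqrt(15145) (L = sqrt(-15145) = I*sqrt(15145) ≈ 123.07*I)
(p(-113) + L) + r(9, y(z)) = ((21/31 + (1/124)*(-113)) + I*sqrt(15145)) + (110 - 12 + 9) = ((21/31 - 113/124) + I*sqrt(15145)) + 107 = (-29/124 + I*sqrt(15145)) + 107 = 13239/124 + I*sqrt(15145)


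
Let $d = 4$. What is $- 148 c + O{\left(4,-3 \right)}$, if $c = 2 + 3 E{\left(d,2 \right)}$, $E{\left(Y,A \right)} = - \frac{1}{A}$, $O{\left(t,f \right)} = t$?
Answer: $-70$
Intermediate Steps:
$c = \frac{1}{2}$ ($c = 2 + 3 \left(- \frac{1}{2}\right) = 2 - \frac{3}{2} = \frac{1}{2} \approx 0.5$)
$- 148 c + O{\left(4,-3 \right)} = \left(-148\right) \frac{1}{2} + 4 = -74 + 4 = -70$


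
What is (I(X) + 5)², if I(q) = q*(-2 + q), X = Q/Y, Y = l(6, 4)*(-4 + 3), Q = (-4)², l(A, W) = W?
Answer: 841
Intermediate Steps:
Q = 16
Y = -4 (Y = 4*(-4 + 3) = 4*(-1) = -4)
X = -4 (X = 16/(-4) = 16*(-¼) = -4)
(I(X) + 5)² = (-4*(-2 - 4) + 5)² = (-4*(-6) + 5)² = (24 + 5)² = 29² = 841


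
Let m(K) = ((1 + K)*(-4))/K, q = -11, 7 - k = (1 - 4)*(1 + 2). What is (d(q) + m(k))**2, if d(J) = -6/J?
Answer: 26569/1936 ≈ 13.724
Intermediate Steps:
k = 16 (k = 7 - (1 - 4)*(1 + 2) = 7 - (-3)*3 = 7 - 1*(-9) = 7 + 9 = 16)
m(K) = (-4 - 4*K)/K
(d(q) + m(k))**2 = (-6/(-11) + (-4 - 4/16))**2 = (-6*(-1/11) + (-4 - 4*1/16))**2 = (6/11 + (-4 - 1/4))**2 = (6/11 - 17/4)**2 = (-163/44)**2 = 26569/1936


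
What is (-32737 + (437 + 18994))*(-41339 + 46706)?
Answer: -71413302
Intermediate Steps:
(-32737 + (437 + 18994))*(-41339 + 46706) = (-32737 + 19431)*5367 = -13306*5367 = -71413302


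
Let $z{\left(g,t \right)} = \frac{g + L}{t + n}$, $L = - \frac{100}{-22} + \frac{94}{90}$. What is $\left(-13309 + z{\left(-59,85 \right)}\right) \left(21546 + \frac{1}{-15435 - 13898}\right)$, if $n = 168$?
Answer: $- \frac{95765368862446391}{333956205} \approx -2.8676 \cdot 10^{8}$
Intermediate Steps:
$L = \frac{2767}{495}$ ($L = \left(-100\right) \left(- \frac{1}{22}\right) + 94 \cdot \frac{1}{90} = \frac{50}{11} + \frac{47}{45} = \frac{2767}{495} \approx 5.5899$)
$z{\left(g,t \right)} = \frac{\frac{2767}{495} + g}{168 + t}$ ($z{\left(g,t \right)} = \frac{g + \frac{2767}{495}}{t + 168} = \frac{\frac{2767}{495} + g}{168 + t}$)
$\left(-13309 + z{\left(-59,85 \right)}\right) \left(21546 + \frac{1}{-15435 - 13898}\right) = \left(-13309 + \frac{\frac{2767}{495} - 59}{168 + 85}\right) \left(21546 + \frac{1}{-15435 - 13898}\right) = \left(-13309 + \frac{1}{253} \left(- \frac{26438}{495}\right)\right) \left(21546 + \frac{1}{-29333}\right) = \left(-13309 + \frac{1}{253} \left(- \frac{26438}{495}\right)\right) \left(21546 - \frac{1}{29333}\right) = \left(-13309 - \frac{26438}{125235}\right) \frac{632008817}{29333} = \left(- \frac{1666779053}{125235}\right) \frac{632008817}{29333} = - \frac{95765368862446391}{333956205}$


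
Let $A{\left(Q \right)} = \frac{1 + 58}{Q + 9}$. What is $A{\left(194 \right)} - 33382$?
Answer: $- \frac{6776487}{203} \approx -33382.0$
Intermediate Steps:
$A{\left(Q \right)} = \frac{59}{9 + Q}$
$A{\left(194 \right)} - 33382 = \frac{59}{9 + 194} - 33382 = \frac{59}{203} - 33382 = - \frac{6776487}{203}$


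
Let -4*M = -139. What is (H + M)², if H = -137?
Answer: 167281/16 ≈ 10455.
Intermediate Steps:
M = 139/4 (M = -¼*(-139) = 139/4 ≈ 34.750)
(H + M)² = (-137 + 139/4)² = (-409/4)² = 167281/16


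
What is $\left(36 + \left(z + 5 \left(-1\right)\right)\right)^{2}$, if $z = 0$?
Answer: $961$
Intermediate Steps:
$\left(36 + \left(z + 5 \left(-1\right)\right)\right)^{2} = \left(36 + \left(0 + 5 \left(-1\right)\right)\right)^{2} = \left(36 + \left(0 - 5\right)\right)^{2} = \left(36 - 5\right)^{2} = 31^{2} = 961$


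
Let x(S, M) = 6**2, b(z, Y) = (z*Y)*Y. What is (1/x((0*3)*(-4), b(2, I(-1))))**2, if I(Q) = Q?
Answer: 1/1296 ≈ 0.00077160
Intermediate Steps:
b(z, Y) = z*Y**2 (b(z, Y) = (Y*z)*Y = z*Y**2)
x(S, M) = 36
(1/x((0*3)*(-4), b(2, I(-1))))**2 = (1/36)**2 = 1/1296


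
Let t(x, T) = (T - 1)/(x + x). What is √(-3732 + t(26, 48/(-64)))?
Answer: 59*I*√2899/52 ≈ 61.09*I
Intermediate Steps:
t(x, T) = (-1 + T)/(2*x) (t(x, T) = (-1 + T)/((2*x)) = (-1 + T)*(1/(2*x)) = (-1 + T)/(2*x))
√(-3732 + t(26, 48/(-64))) = √(-3732 + (½)*(-1 + 48/(-64))/26) = √(-3732 + (½)*(1/26)*(-1 + 48*(-1/64))) = √(-3732 + (½)*(1/26)*(-1 - ¾)) = √(-3732 + (½)*(1/26)*(-7/4)) = √(-3732 - 7/208) = √(-776263/208) = 59*I*√2899/52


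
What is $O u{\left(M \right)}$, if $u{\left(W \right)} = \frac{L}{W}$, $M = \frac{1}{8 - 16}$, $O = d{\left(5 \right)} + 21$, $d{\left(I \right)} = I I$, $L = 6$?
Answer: $-2208$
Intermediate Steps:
$d{\left(I \right)} = I^{2}$
$O = 46$ ($O = 5^{2} + 21 = 25 + 21 = 46$)
$M = - \frac{1}{8}$ ($M = \frac{1}{-8} = - \frac{1}{8} \approx -0.125$)
$u{\left(W \right)} = \frac{6}{W}$
$O u{\left(M \right)} = 46 \frac{6}{- \frac{1}{8}} = 46 \cdot 6 \left(-8\right) = 46 \left(-48\right) = -2208$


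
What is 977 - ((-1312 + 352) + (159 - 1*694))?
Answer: 2472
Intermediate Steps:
977 - ((-1312 + 352) + (159 - 1*694)) = 977 - (-960 + (159 - 694)) = 977 - (-960 - 535) = 977 - 1*(-1495) = 977 + 1495 = 2472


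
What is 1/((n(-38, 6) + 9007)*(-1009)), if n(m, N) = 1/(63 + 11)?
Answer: -74/672517671 ≈ -1.1003e-7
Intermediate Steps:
n(m, N) = 1/74
1/((n(-38, 6) + 9007)*(-1009)) = 1/((1/74 + 9007)*(-1009)) = -1/1009/(666519/74) = (74/666519)*(-1/1009) = -74/672517671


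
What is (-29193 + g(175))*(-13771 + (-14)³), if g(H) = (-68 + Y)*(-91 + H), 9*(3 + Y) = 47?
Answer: 573373275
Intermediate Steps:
Y = 20/9 (Y = -3 + (⅑)*47 = -3 + 47/9 = 20/9 ≈ 2.2222)
g(H) = 53872/9 - 592*H/9 (g(H) = (-68 + 20/9)*(-91 + H) = -592*(-91 + H)/9 = 53872/9 - 592*H/9)
(-29193 + g(175))*(-13771 + (-14)³) = (-29193 + (53872/9 - 592/9*175))*(-13771 + (-14)³) = (-29193 + (53872/9 - 103600/9))*(-13771 - 2744) = (-29193 - 16576/3)*(-16515) = -104155/3*(-16515) = 573373275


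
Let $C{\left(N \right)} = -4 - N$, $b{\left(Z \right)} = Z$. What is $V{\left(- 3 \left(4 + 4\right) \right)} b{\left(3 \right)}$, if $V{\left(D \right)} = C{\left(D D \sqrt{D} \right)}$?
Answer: $-12 - 3456 i \sqrt{6} \approx -12.0 - 8465.4 i$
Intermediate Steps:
$V{\left(D \right)} = -4 - D^{\frac{5}{2}}$ ($V{\left(D \right)} = -4 - D D \sqrt{D} = -4 - D D^{\frac{3}{2}} = -4 - D^{\frac{5}{2}}$)
$V{\left(- 3 \left(4 + 4\right) \right)} b{\left(3 \right)} = \left(-4 - \left(- 3 \left(4 + 4\right)\right)^{\frac{5}{2}}\right) 3 = \left(-4 - \left(\left(-3\right) 8\right)^{\frac{5}{2}}\right) 3 = \left(-4 - \left(-24\right)^{\frac{5}{2}}\right) 3 = \left(-4 - 1152 i \sqrt{6}\right) 3 = -12 - 3456 i \sqrt{6}$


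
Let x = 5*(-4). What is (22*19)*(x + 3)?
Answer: -7106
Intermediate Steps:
x = -20
(22*19)*(x + 3) = (22*19)*(-20 + 3) = 418*(-17) = -7106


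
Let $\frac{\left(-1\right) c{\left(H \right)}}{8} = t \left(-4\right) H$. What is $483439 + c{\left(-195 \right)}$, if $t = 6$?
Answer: $445999$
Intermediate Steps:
$c{\left(H \right)} = 192 H$ ($c{\left(H \right)} = - 8 \cdot 6 \left(-4\right) H = - 8 \left(- 24 H\right) = 192 H$)
$483439 + c{\left(-195 \right)} = 483439 + 192 \left(-195\right) = 483439 - 37440 = 445999$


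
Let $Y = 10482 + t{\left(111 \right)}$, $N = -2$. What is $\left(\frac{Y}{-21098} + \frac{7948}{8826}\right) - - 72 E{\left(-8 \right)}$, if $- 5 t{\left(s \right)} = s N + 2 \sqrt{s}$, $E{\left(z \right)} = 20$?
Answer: $\frac{335273182522}{232763685} + \frac{\sqrt{111}}{52745} \approx 1440.4$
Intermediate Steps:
$t{\left(s \right)} = - \frac{2 \sqrt{s}}{5} + \frac{2 s}{5}$ ($t{\left(s \right)} = - \frac{s \left(-2\right) + 2 \sqrt{s}}{5} = - \frac{- 2 s + 2 \sqrt{s}}{5} = - \frac{2 \sqrt{s}}{5} + \frac{2 s}{5}$)
$Y = \frac{52632}{5} - \frac{2 \sqrt{111}}{5}$ ($Y = 10482 + \left(- \frac{2 \sqrt{111}}{5} + \frac{2}{5} \cdot 111\right) = 10482 + \left(- \frac{2 \sqrt{111}}{5} + \frac{222}{5}\right) = 10482 + \left(\frac{222}{5} - \frac{2 \sqrt{111}}{5}\right) = \frac{52632}{5} - \frac{2 \sqrt{111}}{5} \approx 10522.0$)
$\left(\frac{Y}{-21098} + \frac{7948}{8826}\right) - - 72 E{\left(-8 \right)} = \left(\frac{\frac{52632}{5} - \frac{2 \sqrt{111}}{5}}{-21098} + \frac{7948}{8826}\right) - \left(-72\right) 20 = \left(\left(\frac{52632}{5} - \frac{2 \sqrt{111}}{5}\right) \left(- \frac{1}{21098}\right) + 7948 \cdot \frac{1}{8826}\right) - -1440 = \left(\left(- \frac{26316}{52745} + \frac{\sqrt{111}}{52745}\right) + \frac{3974}{4413}\right) + 1440 = \left(\frac{93476122}{232763685} + \frac{\sqrt{111}}{52745}\right) + 1440 = \frac{335273182522}{232763685} + \frac{\sqrt{111}}{52745}$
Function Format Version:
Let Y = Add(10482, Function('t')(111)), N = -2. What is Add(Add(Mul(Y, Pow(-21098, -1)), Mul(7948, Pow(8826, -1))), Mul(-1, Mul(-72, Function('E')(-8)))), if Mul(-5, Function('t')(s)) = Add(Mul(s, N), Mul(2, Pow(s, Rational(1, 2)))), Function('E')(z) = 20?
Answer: Add(Rational(335273182522, 232763685), Mul(Rational(1, 52745), Pow(111, Rational(1, 2)))) ≈ 1440.4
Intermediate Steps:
Function('t')(s) = Add(Mul(Rational(-2, 5), Pow(s, Rational(1, 2))), Mul(Rational(2, 5), s)) (Function('t')(s) = Mul(Rational(-1, 5), Add(Mul(s, -2), Mul(2, Pow(s, Rational(1, 2))))) = Mul(Rational(-1, 5), Add(Mul(-2, s), Mul(2, Pow(s, Rational(1, 2))))) = Add(Mul(Rational(-2, 5), Pow(s, Rational(1, 2))), Mul(Rational(2, 5), s)))
Y = Add(Rational(52632, 5), Mul(Rational(-2, 5), Pow(111, Rational(1, 2)))) (Y = Add(10482, Add(Mul(Rational(-2, 5), Pow(111, Rational(1, 2))), Mul(Rational(2, 5), 111))) = Add(10482, Add(Mul(Rational(-2, 5), Pow(111, Rational(1, 2))), Rational(222, 5))) = Add(10482, Add(Rational(222, 5), Mul(Rational(-2, 5), Pow(111, Rational(1, 2))))) = Add(Rational(52632, 5), Mul(Rational(-2, 5), Pow(111, Rational(1, 2)))) ≈ 10522.)
Add(Add(Mul(Y, Pow(-21098, -1)), Mul(7948, Pow(8826, -1))), Mul(-1, Mul(-72, Function('E')(-8)))) = Add(Add(Mul(Add(Rational(52632, 5), Mul(Rational(-2, 5), Pow(111, Rational(1, 2)))), Pow(-21098, -1)), Mul(7948, Pow(8826, -1))), Mul(-1, Mul(-72, 20))) = Add(Add(Mul(Add(Rational(52632, 5), Mul(Rational(-2, 5), Pow(111, Rational(1, 2)))), Rational(-1, 21098)), Mul(7948, Rational(1, 8826))), Mul(-1, -1440)) = Add(Add(Add(Rational(-26316, 52745), Mul(Rational(1, 52745), Pow(111, Rational(1, 2)))), Rational(3974, 4413)), 1440) = Add(Add(Rational(93476122, 232763685), Mul(Rational(1, 52745), Pow(111, Rational(1, 2)))), 1440) = Add(Rational(335273182522, 232763685), Mul(Rational(1, 52745), Pow(111, Rational(1, 2))))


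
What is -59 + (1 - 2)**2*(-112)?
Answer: -171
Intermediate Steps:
-59 + (1 - 2)**2*(-112) = -59 + (-1)**2*(-112) = -59 + 1*(-112) = -59 - 112 = -171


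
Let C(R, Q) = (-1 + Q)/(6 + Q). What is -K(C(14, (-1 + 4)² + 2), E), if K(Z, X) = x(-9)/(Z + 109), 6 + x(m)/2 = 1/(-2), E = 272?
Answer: 221/1863 ≈ 0.11863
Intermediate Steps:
x(m) = -13 (x(m) = -12 + 2/(-2) = -12 + 2*(-½) = -12 - 1 = -13)
C(R, Q) = (-1 + Q)/(6 + Q)
K(Z, X) = -13/(109 + Z) (K(Z, X) = -13/(Z + 109) = -13/(109 + Z))
-K(C(14, (-1 + 4)² + 2), E) = -(-13)/(109 + (-1 + ((-1 + 4)² + 2))/(6 + ((-1 + 4)² + 2))) = -(-13)/(109 + (-1 + (3² + 2))/(6 + (3² + 2))) = -(-13)/(109 + (-1 + (9 + 2))/(6 + (9 + 2))) = -(-13)/(109 + (-1 + 11)/(6 + 11)) = -(-13)/(109 + 10/17) = -(-13)/1863/17 = -(-13)*17/1863 = -1*(-221/1863) = 221/1863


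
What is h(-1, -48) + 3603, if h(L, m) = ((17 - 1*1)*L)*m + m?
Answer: 4323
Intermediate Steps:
h(L, m) = m + 16*L*m (h(L, m) = ((17 - 1)*L)*m + m = (16*L)*m + m = 16*L*m + m = m + 16*L*m)
h(-1, -48) + 3603 = -48*(1 + 16*(-1)) + 3603 = -48*(1 - 16) + 3603 = -48*(-15) + 3603 = 720 + 3603 = 4323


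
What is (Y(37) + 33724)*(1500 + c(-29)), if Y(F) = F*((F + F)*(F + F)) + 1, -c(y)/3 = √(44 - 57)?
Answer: 354505500 - 709011*I*√13 ≈ 3.5451e+8 - 2.5564e+6*I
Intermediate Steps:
c(y) = -3*I*√13 (c(y) = -3*√(44 - 57) = -3*I*√13)
Y(F) = 1 + 4*F³ (Y(F) = F*((2*F)*(2*F)) + 1 = F*(4*F²) + 1 = 4*F³ + 1 = 1 + 4*F³)
(Y(37) + 33724)*(1500 + c(-29)) = ((1 + 4*37³) + 33724)*(1500 - 3*I*√13) = ((1 + 4*50653) + 33724)*(1500 - 3*I*√13) = ((1 + 202612) + 33724)*(1500 - 3*I*√13) = (202613 + 33724)*(1500 - 3*I*√13) = 236337*(1500 - 3*I*√13) = 354505500 - 709011*I*√13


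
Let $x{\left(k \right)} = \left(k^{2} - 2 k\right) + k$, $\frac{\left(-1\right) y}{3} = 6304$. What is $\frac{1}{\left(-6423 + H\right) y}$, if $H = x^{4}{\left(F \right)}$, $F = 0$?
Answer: $\frac{1}{121471776} \approx 8.2324 \cdot 10^{-9}$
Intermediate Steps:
$y = -18912$ ($y = \left(-3\right) 6304 = -18912$)
$x{\left(k \right)} = k^{2} - k$
$H = 0$ ($H = \left(0 \left(-1 + 0\right)\right)^{4} = \left(0 \left(-1\right)\right)^{4} = 0^{4} = 0$)
$\frac{1}{\left(-6423 + H\right) y} = \frac{1}{\left(-6423 + 0\right) \left(-18912\right)} = \frac{1}{-6423} \left(- \frac{1}{18912}\right) = \left(- \frac{1}{6423}\right) \left(- \frac{1}{18912}\right) = \frac{1}{121471776}$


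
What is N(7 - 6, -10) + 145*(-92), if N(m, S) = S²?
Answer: -13240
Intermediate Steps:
N(7 - 6, -10) + 145*(-92) = (-10)² + 145*(-92) = 100 - 13340 = -13240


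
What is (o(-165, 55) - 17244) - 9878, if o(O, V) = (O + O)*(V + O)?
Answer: 9178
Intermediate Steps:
o(O, V) = 2*O*(O + V) (o(O, V) = (2*O)*(O + V) = 2*O*(O + V))
(o(-165, 55) - 17244) - 9878 = (2*(-165)*(-165 + 55) - 17244) - 9878 = (2*(-165)*(-110) - 17244) - 9878 = (36300 - 17244) - 9878 = 19056 - 9878 = 9178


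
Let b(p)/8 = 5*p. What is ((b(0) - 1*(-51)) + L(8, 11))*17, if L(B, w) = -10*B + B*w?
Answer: 1003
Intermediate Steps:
b(p) = 40*p (b(p) = 8*(5*p) = 40*p)
((b(0) - 1*(-51)) + L(8, 11))*17 = ((40*0 - 1*(-51)) + 8*(-10 + 11))*17 = ((0 + 51) + 8*1)*17 = (51 + 8)*17 = 59*17 = 1003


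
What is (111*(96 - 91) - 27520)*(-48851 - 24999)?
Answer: 1991365250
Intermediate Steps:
(111*(96 - 91) - 27520)*(-48851 - 24999) = (111*5 - 27520)*(-73850) = (555 - 27520)*(-73850) = -26965*(-73850) = 1991365250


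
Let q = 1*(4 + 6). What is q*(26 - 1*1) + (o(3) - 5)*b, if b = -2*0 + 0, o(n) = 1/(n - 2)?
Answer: 250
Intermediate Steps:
q = 10 (q = 1*10 = 10)
o(n) = 1/(-2 + n)
b = 0 (b = 0 + 0 = 0)
q*(26 - 1*1) + (o(3) - 5)*b = 10*(26 - 1*1) + (1/(-2 + 3) - 5)*0 = 10*(26 - 1) + (1/1 - 5)*0 = 10*25 + (1 - 5)*0 = 250 - 4*0 = 250 + 0 = 250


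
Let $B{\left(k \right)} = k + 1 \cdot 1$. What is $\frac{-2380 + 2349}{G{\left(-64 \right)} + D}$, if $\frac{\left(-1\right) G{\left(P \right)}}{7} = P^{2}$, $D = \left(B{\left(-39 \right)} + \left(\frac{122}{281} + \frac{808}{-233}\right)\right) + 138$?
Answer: $\frac{2029663}{1870893178} \approx 0.0010849$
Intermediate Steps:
$B{\left(k \right)} = 1 + k$ ($B{\left(k \right)} = k + 1 = 1 + k$)
$D = \frac{6348678}{65473}$ ($D = \left(\left(1 - 39\right) + \left(\frac{122}{281} + \frac{808}{-233}\right)\right) + 138 = \left(-38 + \left(122 \cdot \frac{1}{281} + 808 \left(- \frac{1}{233}\right)\right)\right) + 138 = \left(-38 + \left(\frac{122}{281} - \frac{808}{233}\right)\right) + 138 = \left(-38 - \frac{198622}{65473}\right) + 138 = - \frac{2686596}{65473} + 138 = \frac{6348678}{65473} \approx 96.966$)
$G{\left(P \right)} = - 7 P^{2}$
$\frac{-2380 + 2349}{G{\left(-64 \right)} + D} = \frac{-2380 + 2349}{- 7 \left(-64\right)^{2} + \frac{6348678}{65473}} = - \frac{31}{\left(-7\right) 4096 + \frac{6348678}{65473}} = - \frac{31}{-28672 + \frac{6348678}{65473}} = - \frac{31}{- \frac{1870893178}{65473}} = \left(-31\right) \left(- \frac{65473}{1870893178}\right) = \frac{2029663}{1870893178}$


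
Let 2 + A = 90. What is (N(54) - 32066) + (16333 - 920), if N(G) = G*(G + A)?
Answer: -8985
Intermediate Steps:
A = 88 (A = -2 + 90 = 88)
N(G) = G*(88 + G) (N(G) = G*(G + 88) = G*(88 + G))
(N(54) - 32066) + (16333 - 920) = (54*(88 + 54) - 32066) + (16333 - 920) = (54*142 - 32066) + 15413 = (7668 - 32066) + 15413 = -24398 + 15413 = -8985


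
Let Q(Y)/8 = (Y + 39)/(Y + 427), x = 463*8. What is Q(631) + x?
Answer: 1962096/529 ≈ 3709.1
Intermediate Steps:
x = 3704
Q(Y) = 8*(39 + Y)/(427 + Y) (Q(Y) = 8*((Y + 39)/(Y + 427)) = 8*((39 + Y)/(427 + Y)) = 8*(39 + Y)/(427 + Y))
Q(631) + x = 8*(39 + 631)/(427 + 631) + 3704 = 8*670/1058 + 3704 = 8*(1/1058)*670 + 3704 = 2680/529 + 3704 = 1962096/529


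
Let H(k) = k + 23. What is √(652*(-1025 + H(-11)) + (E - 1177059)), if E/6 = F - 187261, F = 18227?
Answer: I*√2851739 ≈ 1688.7*I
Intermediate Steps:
H(k) = 23 + k
E = -1014204 (E = 6*(18227 - 187261) = 6*(-169034) = -1014204)
√(652*(-1025 + H(-11)) + (E - 1177059)) = √(652*(-1025 + (23 - 11)) + (-1014204 - 1177059)) = √(652*(-1025 + 12) - 2191263) = √(652*(-1013) - 2191263) = √(-660476 - 2191263) = √(-2851739) = I*√2851739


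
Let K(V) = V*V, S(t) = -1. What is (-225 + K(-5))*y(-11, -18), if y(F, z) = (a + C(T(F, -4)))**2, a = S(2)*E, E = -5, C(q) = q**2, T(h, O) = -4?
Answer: -88200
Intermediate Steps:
K(V) = V**2
a = 5 (a = -1*(-5) = 5)
y(F, z) = 441 (y(F, z) = (5 + (-4)**2)**2 = (5 + 16)**2 = 21**2 = 441)
(-225 + K(-5))*y(-11, -18) = (-225 + (-5)**2)*441 = (-225 + 25)*441 = -200*441 = -88200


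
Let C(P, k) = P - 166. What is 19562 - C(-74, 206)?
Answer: 19802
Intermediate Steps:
C(P, k) = -166 + P
19562 - C(-74, 206) = 19562 - (-166 - 74) = 19562 - 1*(-240) = 19562 + 240 = 19802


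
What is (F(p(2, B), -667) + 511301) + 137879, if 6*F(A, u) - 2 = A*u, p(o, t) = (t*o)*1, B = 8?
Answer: 1942205/3 ≈ 6.4740e+5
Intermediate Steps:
p(o, t) = o*t (p(o, t) = (o*t)*1 = o*t)
F(A, u) = ⅓ + A*u/6 (F(A, u) = ⅓ + (A*u)/6 = ⅓ + A*u/6)
(F(p(2, B), -667) + 511301) + 137879 = ((⅓ + (⅙)*(2*8)*(-667)) + 511301) + 137879 = ((⅓ + (⅙)*16*(-667)) + 511301) + 137879 = ((⅓ - 5336/3) + 511301) + 137879 = (-5335/3 + 511301) + 137879 = 1528568/3 + 137879 = 1942205/3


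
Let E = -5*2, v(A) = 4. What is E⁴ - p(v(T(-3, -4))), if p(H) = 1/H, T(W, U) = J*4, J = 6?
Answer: 39999/4 ≈ 9999.8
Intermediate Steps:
T(W, U) = 24 (T(W, U) = 6*4 = 24)
E = -10
E⁴ - p(v(T(-3, -4))) = (-10)⁴ - 1/4 = 10000 - 1*¼ = 10000 - ¼ = 39999/4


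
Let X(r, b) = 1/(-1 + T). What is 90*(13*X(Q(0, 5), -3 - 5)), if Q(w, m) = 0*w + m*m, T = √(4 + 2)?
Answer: 234 + 234*√6 ≈ 807.18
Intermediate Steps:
T = √6 ≈ 2.4495
Q(w, m) = m² (Q(w, m) = 0 + m² = m²)
X(r, b) = 1/(-1 + √6)
90*(13*X(Q(0, 5), -3 - 5)) = 90*(13*(⅕ + √6/5)) = 90*(13/5 + 13*√6/5) = 234 + 234*√6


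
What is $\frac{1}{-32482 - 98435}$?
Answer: $- \frac{1}{130917} \approx -7.6384 \cdot 10^{-6}$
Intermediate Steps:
$\frac{1}{-32482 - 98435} = \frac{1}{-130917} = - \frac{1}{130917}$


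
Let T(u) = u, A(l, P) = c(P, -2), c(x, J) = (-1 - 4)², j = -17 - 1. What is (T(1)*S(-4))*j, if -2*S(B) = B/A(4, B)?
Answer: -36/25 ≈ -1.4400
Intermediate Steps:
j = -18
c(x, J) = 25 (c(x, J) = (-5)² = 25)
A(l, P) = 25
S(B) = -B/50 (S(B) = -B/(2*25) = -B/50)
(T(1)*S(-4))*j = (1*(-1/50*(-4)))*(-18) = (1*(2/25))*(-18) = (2/25)*(-18) = -36/25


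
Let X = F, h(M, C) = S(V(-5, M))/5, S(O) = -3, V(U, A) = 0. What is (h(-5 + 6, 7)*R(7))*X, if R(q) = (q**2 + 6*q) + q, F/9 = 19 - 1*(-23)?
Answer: -111132/5 ≈ -22226.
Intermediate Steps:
F = 378 (F = 9*(19 - 1*(-23)) = 9*(19 + 23) = 9*42 = 378)
h(M, C) = -3/5
X = 378
R(q) = q**2 + 7*q
(h(-5 + 6, 7)*R(7))*X = -21*(7 + 7)/5*378 = -21*14/5*378 = -3/5*98*378 = -294/5*378 = -111132/5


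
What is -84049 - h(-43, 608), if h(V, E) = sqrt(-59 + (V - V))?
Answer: -84049 - I*sqrt(59) ≈ -84049.0 - 7.6811*I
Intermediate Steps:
h(V, E) = I*sqrt(59) (h(V, E) = sqrt(-59 + 0) = sqrt(-59) = I*sqrt(59))
-84049 - h(-43, 608) = -84049 - I*sqrt(59)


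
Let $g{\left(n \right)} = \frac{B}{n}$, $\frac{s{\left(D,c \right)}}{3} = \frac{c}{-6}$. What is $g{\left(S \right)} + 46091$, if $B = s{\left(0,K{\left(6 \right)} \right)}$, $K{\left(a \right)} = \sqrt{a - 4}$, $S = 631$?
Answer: $46091 - \frac{\sqrt{2}}{1262} \approx 46091.0$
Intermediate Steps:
$K{\left(a \right)} = \sqrt{-4 + a}$ ($K{\left(a \right)} = \sqrt{a - 4} = \sqrt{-4 + a}$)
$s{\left(D,c \right)} = - \frac{c}{2}$ ($s{\left(D,c \right)} = 3 \frac{c}{-6} = 3 c \left(- \frac{1}{6}\right) = 3 \left(- \frac{c}{6}\right) = - \frac{c}{2}$)
$B = - \frac{\sqrt{2}}{2}$ ($B = - \frac{\sqrt{-4 + 6}}{2} = - \frac{\sqrt{2}}{2} \approx -0.70711$)
$g{\left(n \right)} = - \frac{\sqrt{2}}{2 n}$ ($g{\left(n \right)} = \frac{\left(- \frac{1}{2}\right) \sqrt{2}}{n} = - \frac{\sqrt{2}}{2 n}$)
$g{\left(S \right)} + 46091 = - \frac{\sqrt{2}}{2 \cdot 631} + 46091 = \left(- \frac{1}{2}\right) \sqrt{2} \cdot \frac{1}{631} + 46091 = - \frac{\sqrt{2}}{1262} + 46091 = 46091 - \frac{\sqrt{2}}{1262}$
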